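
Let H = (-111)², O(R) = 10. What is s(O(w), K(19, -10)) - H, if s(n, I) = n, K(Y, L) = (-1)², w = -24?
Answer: -12311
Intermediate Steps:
K(Y, L) = 1
H = 12321
s(O(w), K(19, -10)) - H = 10 - 1*12321 = 10 - 12321 = -12311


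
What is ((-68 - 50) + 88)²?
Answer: 900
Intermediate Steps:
((-68 - 50) + 88)² = (-118 + 88)² = (-30)² = 900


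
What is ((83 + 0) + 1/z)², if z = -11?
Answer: 831744/121 ≈ 6873.9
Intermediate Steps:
((83 + 0) + 1/z)² = ((83 + 0) + 1/(-11))² = (83 - 1/11)² = (912/11)² = 831744/121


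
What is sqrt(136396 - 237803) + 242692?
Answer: 242692 + I*sqrt(101407) ≈ 2.4269e+5 + 318.44*I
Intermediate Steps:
sqrt(136396 - 237803) + 242692 = sqrt(-101407) + 242692 = I*sqrt(101407) + 242692 = 242692 + I*sqrt(101407)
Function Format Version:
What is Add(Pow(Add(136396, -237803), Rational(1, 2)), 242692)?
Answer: Add(242692, Mul(I, Pow(101407, Rational(1, 2)))) ≈ Add(2.4269e+5, Mul(318.44, I))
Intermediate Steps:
Add(Pow(Add(136396, -237803), Rational(1, 2)), 242692) = Add(Pow(-101407, Rational(1, 2)), 242692) = Add(Mul(I, Pow(101407, Rational(1, 2))), 242692) = Add(242692, Mul(I, Pow(101407, Rational(1, 2))))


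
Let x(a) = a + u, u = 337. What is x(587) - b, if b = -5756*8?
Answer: 46972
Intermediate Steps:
x(a) = 337 + a (x(a) = a + 337 = 337 + a)
b = -46048
x(587) - b = (337 + 587) - 1*(-46048) = 924 + 46048 = 46972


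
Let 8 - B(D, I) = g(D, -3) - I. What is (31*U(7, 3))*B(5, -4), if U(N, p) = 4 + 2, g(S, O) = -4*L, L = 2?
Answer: 2232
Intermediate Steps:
g(S, O) = -8 (g(S, O) = -4*2 = -8)
U(N, p) = 6
B(D, I) = 16 + I (B(D, I) = 8 - (-8 - I) = 8 + (8 + I) = 16 + I)
(31*U(7, 3))*B(5, -4) = (31*6)*(16 - 4) = 186*12 = 2232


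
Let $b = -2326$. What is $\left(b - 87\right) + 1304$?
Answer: $-1109$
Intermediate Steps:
$\left(b - 87\right) + 1304 = \left(-2326 - 87\right) + 1304 = -2413 + 1304 = -1109$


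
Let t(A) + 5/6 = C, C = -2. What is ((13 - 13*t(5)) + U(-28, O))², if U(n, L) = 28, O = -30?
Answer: 218089/36 ≈ 6058.0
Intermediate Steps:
t(A) = -17/6 (t(A) = -⅚ - 2 = -17/6)
((13 - 13*t(5)) + U(-28, O))² = ((13 - 13*(-17/6)) + 28)² = ((13 + 221/6) + 28)² = (299/6 + 28)² = (467/6)² = 218089/36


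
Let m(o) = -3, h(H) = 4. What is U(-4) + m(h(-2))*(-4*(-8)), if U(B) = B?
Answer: -100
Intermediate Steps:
U(-4) + m(h(-2))*(-4*(-8)) = -4 - (-12)*(-8) = -4 - 3*32 = -4 - 96 = -100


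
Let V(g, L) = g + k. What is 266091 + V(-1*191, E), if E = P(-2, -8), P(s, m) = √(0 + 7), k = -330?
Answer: 265570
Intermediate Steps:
P(s, m) = √7
E = √7 ≈ 2.6458
V(g, L) = -330 + g (V(g, L) = g - 330 = -330 + g)
266091 + V(-1*191, E) = 266091 + (-330 - 1*191) = 266091 + (-330 - 191) = 266091 - 521 = 265570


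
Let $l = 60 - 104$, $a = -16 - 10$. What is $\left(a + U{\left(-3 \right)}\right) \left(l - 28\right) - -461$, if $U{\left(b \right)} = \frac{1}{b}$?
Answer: $2357$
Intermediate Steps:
$a = -26$
$l = -44$ ($l = 60 - 104 = -44$)
$\left(a + U{\left(-3 \right)}\right) \left(l - 28\right) - -461 = \left(-26 + \frac{1}{-3}\right) \left(-44 - 28\right) - -461 = \left(-26 - \frac{1}{3}\right) \left(-72\right) + 461 = \left(- \frac{79}{3}\right) \left(-72\right) + 461 = 1896 + 461 = 2357$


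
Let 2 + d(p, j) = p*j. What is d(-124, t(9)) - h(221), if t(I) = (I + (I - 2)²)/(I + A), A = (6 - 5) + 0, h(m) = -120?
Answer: -3006/5 ≈ -601.20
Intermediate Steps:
A = 1 (A = 1 + 0 = 1)
t(I) = (I + (-2 + I)²)/(1 + I) (t(I) = (I + (I - 2)²)/(I + 1) = (I + (-2 + I)²)/(1 + I))
d(p, j) = -2 + j*p (d(p, j) = -2 + p*j = -2 + j*p)
d(-124, t(9)) - h(221) = (-2 + ((9 + (-2 + 9)²)/(1 + 9))*(-124)) - 1*(-120) = (-2 + ((9 + 7²)/10)*(-124)) + 120 = (-2 + ((9 + 49)/10)*(-124)) + 120 = (-2 + ((⅒)*58)*(-124)) + 120 = (-2 + (29/5)*(-124)) + 120 = (-2 - 3596/5) + 120 = -3606/5 + 120 = -3006/5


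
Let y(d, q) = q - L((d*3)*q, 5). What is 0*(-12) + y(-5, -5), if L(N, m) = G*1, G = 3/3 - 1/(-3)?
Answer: -19/3 ≈ -6.3333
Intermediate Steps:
G = 4/3 (G = 3*(1/3) - 1*(-1/3) = 1 + 1/3 = 4/3 ≈ 1.3333)
L(N, m) = 4/3 (L(N, m) = (4/3)*1 = 4/3)
y(d, q) = -4/3 + q (y(d, q) = q - 1*4/3 = q - 4/3 = -4/3 + q)
0*(-12) + y(-5, -5) = 0*(-12) + (-4/3 - 5) = 0 - 19/3 = -19/3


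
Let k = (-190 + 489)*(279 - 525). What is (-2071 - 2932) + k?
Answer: -78557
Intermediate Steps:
k = -73554 (k = 299*(-246) = -73554)
(-2071 - 2932) + k = (-2071 - 2932) - 73554 = -5003 - 73554 = -78557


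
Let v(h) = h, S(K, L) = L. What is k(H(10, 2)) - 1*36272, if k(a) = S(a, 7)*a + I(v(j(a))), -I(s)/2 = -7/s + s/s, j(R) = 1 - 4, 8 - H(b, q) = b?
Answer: -108878/3 ≈ -36293.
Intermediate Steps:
H(b, q) = 8 - b
j(R) = -3
I(s) = -2 + 14/s (I(s) = -2*(-7/s + s/s) = -2*(-7/s + 1) = -2*(1 - 7/s) = -2 + 14/s)
k(a) = -20/3 + 7*a (k(a) = 7*a + (-2 + 14/(-3)) = 7*a + (-2 + 14*(-⅓)) = 7*a + (-2 - 14/3) = 7*a - 20/3 = -20/3 + 7*a)
k(H(10, 2)) - 1*36272 = (-20/3 + 7*(8 - 1*10)) - 1*36272 = (-20/3 + 7*(8 - 10)) - 36272 = (-20/3 + 7*(-2)) - 36272 = (-20/3 - 14) - 36272 = -62/3 - 36272 = -108878/3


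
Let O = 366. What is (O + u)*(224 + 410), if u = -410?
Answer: -27896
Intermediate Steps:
(O + u)*(224 + 410) = (366 - 410)*(224 + 410) = -44*634 = -27896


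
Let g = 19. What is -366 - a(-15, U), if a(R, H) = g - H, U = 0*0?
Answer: -385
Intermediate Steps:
U = 0
a(R, H) = 19 - H
-366 - a(-15, U) = -366 - (19 - 1*0) = -366 - (19 + 0) = -366 - 1*19 = -366 - 19 = -385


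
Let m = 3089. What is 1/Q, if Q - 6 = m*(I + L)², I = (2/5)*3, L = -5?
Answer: 25/1115279 ≈ 2.2416e-5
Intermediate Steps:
I = 6/5 (I = (2*(⅕))*3 = (⅖)*3 = 6/5 ≈ 1.2000)
Q = 1115279/25 (Q = 6 + 3089*(6/5 - 5)² = 6 + 3089*(-19/5)² = 6 + 3089*(361/25) = 6 + 1115129/25 = 1115279/25 ≈ 44611.)
1/Q = 1/(1115279/25) = 25/1115279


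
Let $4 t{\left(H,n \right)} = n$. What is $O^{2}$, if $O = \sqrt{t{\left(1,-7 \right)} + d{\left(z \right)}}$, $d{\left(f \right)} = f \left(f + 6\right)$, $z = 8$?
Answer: $\frac{441}{4} \approx 110.25$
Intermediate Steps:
$d{\left(f \right)} = f \left(6 + f\right)$
$t{\left(H,n \right)} = \frac{n}{4}$
$O = \frac{21}{2}$ ($O = \sqrt{\frac{1}{4} \left(-7\right) + 8 \left(6 + 8\right)} = \sqrt{- \frac{7}{4} + 8 \cdot 14} = \sqrt{- \frac{7}{4} + 112} = \sqrt{\frac{441}{4}} = \frac{21}{2} \approx 10.5$)
$O^{2} = \left(\frac{21}{2}\right)^{2} = \frac{441}{4}$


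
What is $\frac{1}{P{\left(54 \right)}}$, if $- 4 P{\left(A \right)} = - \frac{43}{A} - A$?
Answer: $\frac{216}{2959} \approx 0.072998$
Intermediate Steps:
$P{\left(A \right)} = \frac{A}{4} + \frac{43}{4 A}$ ($P{\left(A \right)} = - \frac{- \frac{43}{A} - A}{4} = - \frac{- A - \frac{43}{A}}{4} = \frac{A}{4} + \frac{43}{4 A}$)
$\frac{1}{P{\left(54 \right)}} = \frac{1}{\frac{1}{4} \cdot \frac{1}{54} \left(43 + 54^{2}\right)} = \frac{1}{\frac{1}{4} \cdot \frac{1}{54} \left(43 + 2916\right)} = \frac{1}{\frac{1}{4} \cdot \frac{1}{54} \cdot 2959} = \frac{1}{\frac{2959}{216}} = \frac{216}{2959}$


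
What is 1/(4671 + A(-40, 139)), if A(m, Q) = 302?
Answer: 1/4973 ≈ 0.00020109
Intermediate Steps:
1/(4671 + A(-40, 139)) = 1/(4671 + 302) = 1/4973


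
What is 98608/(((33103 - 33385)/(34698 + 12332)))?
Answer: -2318767120/141 ≈ -1.6445e+7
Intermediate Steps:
98608/(((33103 - 33385)/(34698 + 12332))) = 98608/((-282/47030)) = 98608/((-282*1/47030)) = 98608/(-141/23515) = 98608*(-23515/141) = -2318767120/141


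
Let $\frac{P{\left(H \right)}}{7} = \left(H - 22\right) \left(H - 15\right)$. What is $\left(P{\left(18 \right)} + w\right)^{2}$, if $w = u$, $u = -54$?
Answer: $19044$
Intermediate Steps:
$P{\left(H \right)} = 7 \left(-22 + H\right) \left(-15 + H\right)$ ($P{\left(H \right)} = 7 \left(H - 22\right) \left(H - 15\right) = 7 \left(-22 + H\right) \left(-15 + H\right)$)
$w = -54$
$\left(P{\left(18 \right)} + w\right)^{2} = \left(\left(2310 - 4662 + 7 \cdot 18^{2}\right) - 54\right)^{2} = \left(\left(2310 - 4662 + 7 \cdot 324\right) - 54\right)^{2} = \left(\left(2310 - 4662 + 2268\right) - 54\right)^{2} = \left(-84 - 54\right)^{2} = \left(-138\right)^{2} = 19044$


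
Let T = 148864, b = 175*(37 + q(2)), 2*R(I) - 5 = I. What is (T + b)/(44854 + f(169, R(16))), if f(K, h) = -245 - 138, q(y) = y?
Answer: 155689/44471 ≈ 3.5009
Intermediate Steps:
R(I) = 5/2 + I/2
f(K, h) = -383
b = 6825 (b = 175*(37 + 2) = 175*39 = 6825)
(T + b)/(44854 + f(169, R(16))) = (148864 + 6825)/(44854 - 383) = 155689/44471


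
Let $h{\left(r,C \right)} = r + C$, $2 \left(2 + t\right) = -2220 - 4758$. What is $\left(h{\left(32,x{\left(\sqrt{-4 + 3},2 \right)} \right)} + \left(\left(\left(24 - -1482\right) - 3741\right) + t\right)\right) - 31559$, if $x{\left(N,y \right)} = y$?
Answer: $-37251$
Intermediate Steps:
$t = -3491$ ($t = -2 + \frac{-2220 - 4758}{2} = -2 + \frac{1}{2} \left(-6978\right) = -2 - 3489 = -3491$)
$h{\left(r,C \right)} = C + r$
$\left(h{\left(32,x{\left(\sqrt{-4 + 3},2 \right)} \right)} + \left(\left(\left(24 - -1482\right) - 3741\right) + t\right)\right) - 31559 = \left(\left(2 + 32\right) + \left(\left(\left(24 - -1482\right) - 3741\right) - 3491\right)\right) - 31559 = \left(34 + \left(\left(\left(24 + 1482\right) - 3741\right) - 3491\right)\right) - 31559 = \left(34 + \left(\left(1506 - 3741\right) - 3491\right)\right) - 31559 = \left(34 - 5726\right) - 31559 = -5692 - 31559 = -37251$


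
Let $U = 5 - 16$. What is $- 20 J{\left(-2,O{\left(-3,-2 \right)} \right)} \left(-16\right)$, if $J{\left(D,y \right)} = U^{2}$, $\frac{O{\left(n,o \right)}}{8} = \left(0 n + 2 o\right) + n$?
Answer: $38720$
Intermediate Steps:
$U = -11$ ($U = 5 - 16 = -11$)
$O{\left(n,o \right)} = 8 n + 16 o$ ($O{\left(n,o \right)} = 8 \left(\left(0 n + 2 o\right) + n\right) = 8 \left(\left(0 + 2 o\right) + n\right) = 8 \left(2 o + n\right) = 8 \left(n + 2 o\right) = 8 n + 16 o$)
$J{\left(D,y \right)} = 121$ ($J{\left(D,y \right)} = \left(-11\right)^{2} = 121$)
$- 20 J{\left(-2,O{\left(-3,-2 \right)} \right)} \left(-16\right) = \left(-20\right) 121 \left(-16\right) = \left(-2420\right) \left(-16\right) = 38720$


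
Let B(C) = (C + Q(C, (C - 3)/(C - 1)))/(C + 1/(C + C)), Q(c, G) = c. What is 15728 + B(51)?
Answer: 81843188/5203 ≈ 15730.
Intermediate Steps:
B(C) = 2*C/(C + 1/(2*C)) (B(C) = (C + C)/(C + 1/(C + C)) = (2*C)/(C + 1/(2*C)) = 2*C/(C + 1/(2*C)))
15728 + B(51) = 15728 + 4*51²/(1 + 2*51²) = 15728 + 4*2601/(1 + 2*2601) = 15728 + 4*2601/(1 + 5202) = 15728 + 4*2601/5203 = 15728 + 4*2601*(1/5203) = 15728 + 10404/5203 = 81843188/5203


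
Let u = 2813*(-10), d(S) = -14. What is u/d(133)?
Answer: 14065/7 ≈ 2009.3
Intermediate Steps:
u = -28130
u/d(133) = -28130/(-14) = -28130*(-1/14) = 14065/7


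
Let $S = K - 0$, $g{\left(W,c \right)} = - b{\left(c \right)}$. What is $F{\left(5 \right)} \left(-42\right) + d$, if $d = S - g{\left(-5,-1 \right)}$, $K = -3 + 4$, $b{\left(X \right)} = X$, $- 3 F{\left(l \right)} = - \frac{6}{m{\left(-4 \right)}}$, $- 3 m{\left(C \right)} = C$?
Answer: $-63$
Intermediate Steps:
$m{\left(C \right)} = - \frac{C}{3}$
$F{\left(l \right)} = \frac{3}{2}$ ($F{\left(l \right)} = - \frac{\left(-6\right) \frac{1}{\left(- \frac{1}{3}\right) \left(-4\right)}}{3} = - \frac{\left(-6\right) \frac{1}{\frac{4}{3}}}{3} = - \frac{\left(-6\right) \frac{3}{4}}{3} = \left(- \frac{1}{3}\right) \left(- \frac{9}{2}\right) = \frac{3}{2}$)
$K = 1$
$g{\left(W,c \right)} = - c$
$S = 1$ ($S = 1 - 0 = 1 + 0 = 1$)
$d = 0$ ($d = 1 - \left(-1\right) \left(-1\right) = 1 - 1 = 0$)
$F{\left(5 \right)} \left(-42\right) + d = \frac{3}{2} \left(-42\right) + 0 = -63 + 0 = -63$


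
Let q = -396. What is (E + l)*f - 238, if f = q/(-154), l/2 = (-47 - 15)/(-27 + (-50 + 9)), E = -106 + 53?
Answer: -43982/119 ≈ -369.60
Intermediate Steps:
E = -53
l = 31/17 (l = 2*((-47 - 15)/(-27 + (-50 + 9))) = 2*(-62/(-27 - 41)) = 2*(-62/(-68)) = 2*(-62*(-1/68)) = 2*(31/34) = 31/17 ≈ 1.8235)
f = 18/7 (f = -396/(-154) = -396*(-1/154) = 18/7 ≈ 2.5714)
(E + l)*f - 238 = (-53 + 31/17)*(18/7) - 238 = -870/17*18/7 - 238 = -15660/119 - 238 = -43982/119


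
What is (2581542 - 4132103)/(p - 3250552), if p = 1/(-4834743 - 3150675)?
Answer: 12381877719498/25957016450737 ≈ 0.47701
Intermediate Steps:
p = -1/7985418 (p = 1/(-7985418) = -1/7985418 ≈ -1.2523e-7)
(2581542 - 4132103)/(p - 3250552) = (2581542 - 4132103)/(-1/7985418 - 3250552) = -1550561/(-25957016450737/7985418) = -1550561*(-7985418/25957016450737) = 12381877719498/25957016450737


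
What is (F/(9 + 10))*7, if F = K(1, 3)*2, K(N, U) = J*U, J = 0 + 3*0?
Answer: 0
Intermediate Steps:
J = 0 (J = 0 + 0 = 0)
K(N, U) = 0 (K(N, U) = 0*U = 0)
F = 0 (F = 0*2 = 0)
(F/(9 + 10))*7 = (0/(9 + 10))*7 = (0/19)*7 = (0*(1/19))*7 = 0*7 = 0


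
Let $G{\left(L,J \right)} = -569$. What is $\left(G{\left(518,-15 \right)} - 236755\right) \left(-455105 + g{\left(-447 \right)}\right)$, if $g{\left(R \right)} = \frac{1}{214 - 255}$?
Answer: $\frac{4428301137144}{41} \approx 1.0801 \cdot 10^{11}$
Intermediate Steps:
$g{\left(R \right)} = - \frac{1}{41}$ ($g{\left(R \right)} = \frac{1}{-41} = - \frac{1}{41}$)
$\left(G{\left(518,-15 \right)} - 236755\right) \left(-455105 + g{\left(-447 \right)}\right) = \left(-569 - 236755\right) \left(-455105 - \frac{1}{41}\right) = \left(-237324\right) \left(- \frac{18659306}{41}\right) = \frac{4428301137144}{41}$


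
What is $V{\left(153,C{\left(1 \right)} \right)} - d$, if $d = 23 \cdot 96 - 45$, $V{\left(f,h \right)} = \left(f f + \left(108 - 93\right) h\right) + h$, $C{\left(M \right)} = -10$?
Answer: $21086$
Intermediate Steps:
$V{\left(f,h \right)} = f^{2} + 16 h$ ($V{\left(f,h \right)} = \left(f^{2} + \left(108 - 93\right) h\right) + h = \left(f^{2} + 15 h\right) + h = f^{2} + 16 h$)
$d = 2163$ ($d = 2208 - 45 = 2163$)
$V{\left(153,C{\left(1 \right)} \right)} - d = \left(153^{2} + 16 \left(-10\right)\right) - 2163 = \left(23409 - 160\right) - 2163 = 23249 - 2163 = 21086$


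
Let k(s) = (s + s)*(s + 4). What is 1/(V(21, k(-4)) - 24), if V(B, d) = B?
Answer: -⅓ ≈ -0.33333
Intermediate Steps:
k(s) = 2*s*(4 + s) (k(s) = (2*s)*(4 + s) = 2*s*(4 + s))
1/(V(21, k(-4)) - 24) = 1/(21 - 24) = 1/(-3) = -⅓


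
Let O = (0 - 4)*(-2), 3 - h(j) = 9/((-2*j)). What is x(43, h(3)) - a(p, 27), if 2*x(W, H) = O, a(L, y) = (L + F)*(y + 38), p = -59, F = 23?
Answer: 2344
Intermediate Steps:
h(j) = 3 + 9/(2*j) (h(j) = 3 - 9/((-2*j)) = 3 - 9*(-1/(2*j)) = 3 - (-9)/(2*j) = 3 + 9/(2*j))
a(L, y) = (23 + L)*(38 + y) (a(L, y) = (L + 23)*(y + 38) = (23 + L)*(38 + y))
O = 8 (O = -4*(-2) = 8)
x(W, H) = 4 (x(W, H) = (1/2)*8 = 4)
x(43, h(3)) - a(p, 27) = 4 - (874 + 23*27 + 38*(-59) - 59*27) = 4 - (874 + 621 - 2242 - 1593) = 4 - 1*(-2340) = 4 + 2340 = 2344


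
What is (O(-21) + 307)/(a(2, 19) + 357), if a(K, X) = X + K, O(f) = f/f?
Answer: 22/27 ≈ 0.81481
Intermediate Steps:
O(f) = 1
a(K, X) = K + X
(O(-21) + 307)/(a(2, 19) + 357) = (1 + 307)/((2 + 19) + 357) = 308/(21 + 357) = 308/378 = 308*(1/378) = 22/27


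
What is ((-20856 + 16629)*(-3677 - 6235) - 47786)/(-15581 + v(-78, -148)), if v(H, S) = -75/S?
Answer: -6193835224/2305913 ≈ -2686.1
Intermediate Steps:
((-20856 + 16629)*(-3677 - 6235) - 47786)/(-15581 + v(-78, -148)) = ((-20856 + 16629)*(-3677 - 6235) - 47786)/(-15581 - 75/(-148)) = (-4227*(-9912) - 47786)/(-15581 - 75*(-1/148)) = (41898024 - 47786)/(-15581 + 75/148) = 41850238/(-2305913/148) = 41850238*(-148/2305913) = -6193835224/2305913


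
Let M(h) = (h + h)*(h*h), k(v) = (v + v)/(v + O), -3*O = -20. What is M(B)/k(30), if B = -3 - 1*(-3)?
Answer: 0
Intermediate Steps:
O = 20/3 (O = -⅓*(-20) = 20/3 ≈ 6.6667)
k(v) = 2*v/(20/3 + v) (k(v) = (v + v)/(v + 20/3) = (2*v)/(20/3 + v) = 2*v/(20/3 + v))
B = 0 (B = -3 + 3 = 0)
M(h) = 2*h³ (M(h) = (2*h)*h² = 2*h³)
M(B)/k(30) = (2*0³)/((6*30/(20 + 3*30))) = (2*0)/((6*30/(20 + 90))) = 0/((6*30/110)) = 0/((6*30*(1/110))) = 0/(18/11) = 0*(11/18) = 0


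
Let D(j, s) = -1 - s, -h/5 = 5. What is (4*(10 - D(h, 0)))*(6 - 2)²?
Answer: 704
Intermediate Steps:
h = -25 (h = -5*5 = -25)
(4*(10 - D(h, 0)))*(6 - 2)² = (4*(10 - (-1 - 1*0)))*(6 - 2)² = (4*(10 - (-1 + 0)))*4² = (4*(10 - 1*(-1)))*16 = (4*(10 + 1))*16 = (4*11)*16 = 44*16 = 704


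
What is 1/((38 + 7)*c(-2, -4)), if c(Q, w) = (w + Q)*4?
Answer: -1/1080 ≈ -0.00092593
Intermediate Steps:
c(Q, w) = 4*Q + 4*w (c(Q, w) = (Q + w)*4 = 4*Q + 4*w)
1/((38 + 7)*c(-2, -4)) = 1/((38 + 7)*(4*(-2) + 4*(-4))) = 1/(45*(-8 - 16)) = 1/(45*(-24)) = 1/(-1080) = -1/1080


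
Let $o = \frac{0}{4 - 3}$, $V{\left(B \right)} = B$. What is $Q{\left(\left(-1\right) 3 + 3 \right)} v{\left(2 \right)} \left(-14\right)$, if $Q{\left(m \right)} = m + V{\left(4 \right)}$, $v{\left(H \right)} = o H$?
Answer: $0$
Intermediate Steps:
$o = 0$ ($o = \frac{0}{4 - 3} = \frac{0}{1} = 0 \cdot 1 = 0$)
$v{\left(H \right)} = 0$ ($v{\left(H \right)} = 0 H = 0$)
$Q{\left(m \right)} = 4 + m$ ($Q{\left(m \right)} = m + 4 = 4 + m$)
$Q{\left(\left(-1\right) 3 + 3 \right)} v{\left(2 \right)} \left(-14\right) = \left(4 + \left(\left(-1\right) 3 + 3\right)\right) 0 \left(-14\right) = \left(4 + \left(-3 + 3\right)\right) 0 \left(-14\right) = \left(4 + 0\right) 0 \left(-14\right) = 4 \cdot 0 \left(-14\right) = 0 \left(-14\right) = 0$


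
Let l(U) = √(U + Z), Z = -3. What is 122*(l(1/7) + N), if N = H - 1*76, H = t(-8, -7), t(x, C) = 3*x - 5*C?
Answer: -7930 + 244*I*√35/7 ≈ -7930.0 + 206.22*I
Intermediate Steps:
t(x, C) = -5*C + 3*x
H = 11 (H = -5*(-7) + 3*(-8) = 35 - 24 = 11)
N = -65 (N = 11 - 1*76 = 11 - 76 = -65)
l(U) = √(-3 + U) (l(U) = √(U - 3) = √(-3 + U))
122*(l(1/7) + N) = 122*(√(-3 + 1/7) - 65) = 122*(√(-3 + ⅐) - 65) = 122*(√(-20/7) - 65) = 122*(2*I*√35/7 - 65) = 122*(-65 + 2*I*√35/7) = -7930 + 244*I*√35/7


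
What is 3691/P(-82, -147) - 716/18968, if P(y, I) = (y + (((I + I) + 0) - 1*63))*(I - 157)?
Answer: -3192951/316424176 ≈ -0.010091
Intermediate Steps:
P(y, I) = (-157 + I)*(-63 + y + 2*I) (P(y, I) = (y + ((2*I + 0) - 63))*(-157 + I) = (y + (2*I - 63))*(-157 + I) = (y + (-63 + 2*I))*(-157 + I) = (-63 + y + 2*I)*(-157 + I) = (-157 + I)*(-63 + y + 2*I))
3691/P(-82, -147) - 716/18968 = 3691/(9891 - 377*(-147) - 157*(-82) + 2*(-147)**2 - 147*(-82)) - 716/18968 = 3691/(9891 + 55419 + 12874 + 2*21609 + 12054) - 716*1/18968 = 3691/(9891 + 55419 + 12874 + 43218 + 12054) - 179/4742 = 3691/133456 - 179/4742 = -3192951/316424176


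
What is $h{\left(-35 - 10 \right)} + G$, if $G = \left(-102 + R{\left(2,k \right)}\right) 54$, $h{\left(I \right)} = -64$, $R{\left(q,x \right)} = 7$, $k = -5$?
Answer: $-5194$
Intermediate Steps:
$G = -5130$ ($G = \left(-102 + 7\right) 54 = \left(-95\right) 54 = -5130$)
$h{\left(-35 - 10 \right)} + G = -64 - 5130 = -5194$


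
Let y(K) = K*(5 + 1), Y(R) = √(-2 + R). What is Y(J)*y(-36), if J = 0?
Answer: -216*I*√2 ≈ -305.47*I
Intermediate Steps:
y(K) = 6*K (y(K) = K*6 = 6*K)
Y(J)*y(-36) = √(-2 + 0)*(6*(-36)) = √(-2)*(-216) = (I*√2)*(-216) = -216*I*√2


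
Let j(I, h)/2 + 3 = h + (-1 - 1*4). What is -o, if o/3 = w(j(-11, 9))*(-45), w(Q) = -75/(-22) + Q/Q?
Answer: 13095/22 ≈ 595.23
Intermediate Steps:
j(I, h) = -16 + 2*h (j(I, h) = -6 + 2*(h + (-1 - 1*4)) = -6 + 2*(h + (-1 - 4)) = -6 + 2*(h - 5) = -6 + 2*(-5 + h) = -6 + (-10 + 2*h) = -16 + 2*h)
w(Q) = 97/22 (w(Q) = -75*(-1/22) + 1 = 75/22 + 1 = 97/22)
o = -13095/22 (o = 3*((97/22)*(-45)) = 3*(-4365/22) = -13095/22 ≈ -595.23)
-o = -1*(-13095/22) = 13095/22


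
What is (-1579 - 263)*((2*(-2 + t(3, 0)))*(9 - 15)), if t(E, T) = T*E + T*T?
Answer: -44208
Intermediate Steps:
t(E, T) = T**2 + E*T (t(E, T) = E*T + T**2 = T**2 + E*T)
(-1579 - 263)*((2*(-2 + t(3, 0)))*(9 - 15)) = (-1579 - 263)*((2*(-2 + 0*(3 + 0)))*(9 - 15)) = -1842*2*(-2 + 0*3)*(-6) = -1842*2*(-2 + 0)*(-6) = -1842*2*(-2)*(-6) = -(-7368)*(-6) = -1842*24 = -44208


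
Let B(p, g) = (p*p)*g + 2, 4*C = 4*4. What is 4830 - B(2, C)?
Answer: 4812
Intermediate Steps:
C = 4 (C = (4*4)/4 = (¼)*16 = 4)
B(p, g) = 2 + g*p² (B(p, g) = p²*g + 2 = g*p² + 2 = 2 + g*p²)
4830 - B(2, C) = 4830 - (2 + 4*2²) = 4830 - (2 + 4*4) = 4830 - (2 + 16) = 4830 - 1*18 = 4830 - 18 = 4812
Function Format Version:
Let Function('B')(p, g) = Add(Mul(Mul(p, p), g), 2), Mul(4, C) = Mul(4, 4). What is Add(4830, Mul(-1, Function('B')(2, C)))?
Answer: 4812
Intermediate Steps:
C = 4 (C = Mul(Rational(1, 4), Mul(4, 4)) = Mul(Rational(1, 4), 16) = 4)
Function('B')(p, g) = Add(2, Mul(g, Pow(p, 2))) (Function('B')(p, g) = Add(Mul(Pow(p, 2), g), 2) = Add(Mul(g, Pow(p, 2)), 2) = Add(2, Mul(g, Pow(p, 2))))
Add(4830, Mul(-1, Function('B')(2, C))) = Add(4830, Mul(-1, Add(2, Mul(4, Pow(2, 2))))) = Add(4830, Mul(-1, Add(2, Mul(4, 4)))) = Add(4830, Mul(-1, Add(2, 16))) = Add(4830, Mul(-1, 18)) = Add(4830, -18) = 4812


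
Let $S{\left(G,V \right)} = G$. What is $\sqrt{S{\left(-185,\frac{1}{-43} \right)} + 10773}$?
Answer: $2 \sqrt{2647} \approx 102.9$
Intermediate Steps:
$\sqrt{S{\left(-185,\frac{1}{-43} \right)} + 10773} = \sqrt{-185 + 10773} = \sqrt{10588} = 2 \sqrt{2647}$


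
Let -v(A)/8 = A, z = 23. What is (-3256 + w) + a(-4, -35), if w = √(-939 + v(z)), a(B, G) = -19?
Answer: -3275 + I*√1123 ≈ -3275.0 + 33.511*I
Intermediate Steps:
v(A) = -8*A
w = I*√1123 (w = √(-939 - 8*23) = √(-939 - 184) = √(-1123) = I*√1123 ≈ 33.511*I)
(-3256 + w) + a(-4, -35) = (-3256 + I*√1123) - 19 = -3275 + I*√1123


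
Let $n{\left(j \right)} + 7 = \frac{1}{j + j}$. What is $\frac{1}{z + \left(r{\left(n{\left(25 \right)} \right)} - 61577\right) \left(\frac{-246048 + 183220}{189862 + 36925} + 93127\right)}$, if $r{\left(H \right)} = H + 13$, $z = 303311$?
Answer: $- \frac{11339350}{65015300404486579} \approx -1.7441 \cdot 10^{-10}$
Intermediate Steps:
$n{\left(j \right)} = -7 + \frac{1}{2 j}$ ($n{\left(j \right)} = -7 + \frac{1}{j + j} = -7 + \frac{1}{2 j}$)
$r{\left(H \right)} = 13 + H$
$\frac{1}{z + \left(r{\left(n{\left(25 \right)} \right)} - 61577\right) \left(\frac{-246048 + 183220}{189862 + 36925} + 93127\right)} = \frac{1}{303311 + \left(\left(13 - \left(7 - \frac{1}{2 \cdot 25}\right)\right) - 61577\right) \left(\frac{-246048 + 183220}{189862 + 36925} + 93127\right)} = \frac{1}{303311 + \left(\left(13 + \left(-7 + \frac{1}{2} \cdot \frac{1}{25}\right)\right) - 61577\right) \left(- \frac{62828}{226787} + 93127\right)} = \frac{1}{303311 + \left(\left(13 + \left(-7 + \frac{1}{50}\right)\right) - 61577\right) \left(\left(-62828\right) \frac{1}{226787} + 93127\right)} = \frac{1}{303311 + \left(\left(13 - \frac{349}{50}\right) - 61577\right) \left(- \frac{62828}{226787} + 93127\right)} = \frac{1}{303311 + \left(\frac{301}{50} - 61577\right) \frac{21119930121}{226787}} = \frac{1}{303311 - \frac{65018739754074429}{11339350}} = \frac{1}{- \frac{65015300404486579}{11339350}} = - \frac{11339350}{65015300404486579}$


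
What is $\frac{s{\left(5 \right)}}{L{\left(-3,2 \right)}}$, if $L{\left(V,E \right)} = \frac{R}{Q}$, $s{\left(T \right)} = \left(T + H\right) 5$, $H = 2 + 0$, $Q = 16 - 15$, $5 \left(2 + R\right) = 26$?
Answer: $\frac{175}{16} \approx 10.938$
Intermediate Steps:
$R = \frac{16}{5}$ ($R = -2 + \frac{1}{5} \cdot 26 = -2 + \frac{26}{5} = \frac{16}{5} \approx 3.2$)
$Q = 1$ ($Q = 16 - 15 = 1$)
$H = 2$
$s{\left(T \right)} = 10 + 5 T$ ($s{\left(T \right)} = \left(T + 2\right) 5 = \left(2 + T\right) 5 = 10 + 5 T$)
$L{\left(V,E \right)} = \frac{16}{5}$ ($L{\left(V,E \right)} = \frac{16}{5 \cdot 1} = \frac{16}{5} \cdot 1 = \frac{16}{5}$)
$\frac{s{\left(5 \right)}}{L{\left(-3,2 \right)}} = \frac{10 + 5 \cdot 5}{\frac{16}{5}} = \left(10 + 25\right) \frac{5}{16} = 35 \cdot \frac{5}{16} = \frac{175}{16}$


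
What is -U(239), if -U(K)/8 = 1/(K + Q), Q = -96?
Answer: 8/143 ≈ 0.055944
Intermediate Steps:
U(K) = -8/(-96 + K) (U(K) = -8/(K - 96) = -8/(-96 + K))
-U(239) = -(-8)/(-96 + 239) = -(-8)/143 = -1*(-8/143) = 8/143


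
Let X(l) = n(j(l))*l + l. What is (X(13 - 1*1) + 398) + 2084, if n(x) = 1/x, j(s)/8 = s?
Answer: 19953/8 ≈ 2494.1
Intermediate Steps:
j(s) = 8*s
X(l) = 1/8 + l (X(l) = l/((8*l)) + l = (1/(8*l))*l + l = 1/8 + l)
(X(13 - 1*1) + 398) + 2084 = ((1/8 + (13 - 1*1)) + 398) + 2084 = ((1/8 + (13 - 1)) + 398) + 2084 = ((1/8 + 12) + 398) + 2084 = (97/8 + 398) + 2084 = 3281/8 + 2084 = 19953/8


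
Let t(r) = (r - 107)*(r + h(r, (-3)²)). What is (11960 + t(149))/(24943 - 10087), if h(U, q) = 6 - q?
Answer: 4523/3714 ≈ 1.2178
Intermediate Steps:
t(r) = (-107 + r)*(-3 + r) (t(r) = (r - 107)*(r + (6 - 1*(-3)²)) = (-107 + r)*(r + (6 - 1*9)) = (-107 + r)*(r + (6 - 9)) = (-107 + r)*(r - 3) = (-107 + r)*(-3 + r))
(11960 + t(149))/(24943 - 10087) = (11960 + (321 + 149² - 110*149))/(24943 - 10087) = (11960 + (321 + 22201 - 16390))/14856 = (11960 + 6132)*(1/14856) = 18092*(1/14856) = 4523/3714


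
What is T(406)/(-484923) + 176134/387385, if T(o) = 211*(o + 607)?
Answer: 2610595627/187851896355 ≈ 0.013897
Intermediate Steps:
T(o) = 128077 + 211*o (T(o) = 211*(607 + o) = 128077 + 211*o)
T(406)/(-484923) + 176134/387385 = (128077 + 211*406)/(-484923) + 176134/387385 = (128077 + 85666)*(-1/484923) + 176134*(1/387385) = 213743*(-1/484923) + 176134/387385 = -213743/484923 + 176134/387385 = 2610595627/187851896355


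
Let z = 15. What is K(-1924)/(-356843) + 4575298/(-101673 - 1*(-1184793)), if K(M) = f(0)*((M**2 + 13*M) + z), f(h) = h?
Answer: 2287649/541560 ≈ 4.2242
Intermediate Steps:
K(M) = 0 (K(M) = 0*((M**2 + 13*M) + 15) = 0*(15 + M**2 + 13*M) = 0)
K(-1924)/(-356843) + 4575298/(-101673 - 1*(-1184793)) = 0/(-356843) + 4575298/(-101673 - 1*(-1184793)) = 0*(-1/356843) + 4575298/(-101673 + 1184793) = 0 + 4575298/1083120 = 0 + 4575298*(1/1083120) = 0 + 2287649/541560 = 2287649/541560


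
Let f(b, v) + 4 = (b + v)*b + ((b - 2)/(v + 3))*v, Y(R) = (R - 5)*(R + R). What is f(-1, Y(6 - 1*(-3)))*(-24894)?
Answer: 48468618/25 ≈ 1.9387e+6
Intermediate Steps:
Y(R) = 2*R*(-5 + R) (Y(R) = (-5 + R)*(2*R) = 2*R*(-5 + R))
f(b, v) = -4 + b*(b + v) + v*(-2 + b)/(3 + v) (f(b, v) = -4 + ((b + v)*b + ((b - 2)/(v + 3))*v) = -4 + (b*(b + v) + ((-2 + b)/(3 + v))*v) = -4 + (b*(b + v) + v*(-2 + b)/(3 + v)) = -4 + b*(b + v) + v*(-2 + b)/(3 + v))
f(-1, Y(6 - 1*(-3)))*(-24894) = ((-12 - 12*(6 - 1*(-3))*(-5 + (6 - 1*(-3))) + 3*(-1)² - (2*(6 - 1*(-3))*(-5 + (6 - 1*(-3))))² + (2*(6 - 1*(-3))*(-5 + (6 - 1*(-3))))*(-1)² + 4*(-1)*(2*(6 - 1*(-3))*(-5 + (6 - 1*(-3)))))/(3 + 2*(6 - 1*(-3))*(-5 + (6 - 1*(-3)))))*(-24894) = ((-12 - 12*(6 + 3)*(-5 + (6 + 3)) + 3*1 - (2*(6 + 3)*(-5 + (6 + 3)))² + (2*(6 + 3)*(-5 + (6 + 3)))*1 + 4*(-1)*(2*(6 + 3)*(-5 + (6 + 3))))/(3 + 2*(6 + 3)*(-5 + (6 + 3))))*(-24894) = ((-12 - 12*9*(-5 + 9) + 3 - (2*9*(-5 + 9))² + (2*9*(-5 + 9))*1 + 4*(-1)*(2*9*(-5 + 9)))/(3 + 2*9*(-5 + 9)))*(-24894) = ((-12 - 12*9*4 + 3 - (2*9*4)² + (2*9*4)*1 + 4*(-1)*(2*9*4))/(3 + 2*9*4))*(-24894) = ((-12 - 6*72 + 3 - 1*72² + 72*1 + 4*(-1)*72)/(3 + 72))*(-24894) = ((-12 - 432 + 3 - 1*5184 + 72 - 288)/75)*(-24894) = ((-12 - 432 + 3 - 5184 + 72 - 288)/75)*(-24894) = ((1/75)*(-5841))*(-24894) = -1947/25*(-24894) = 48468618/25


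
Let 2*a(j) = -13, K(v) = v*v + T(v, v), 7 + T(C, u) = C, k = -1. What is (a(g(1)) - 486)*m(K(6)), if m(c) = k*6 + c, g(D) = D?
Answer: -28565/2 ≈ -14283.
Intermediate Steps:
T(C, u) = -7 + C
K(v) = -7 + v + v² (K(v) = v*v + (-7 + v) = v² + (-7 + v) = -7 + v + v²)
a(j) = -13/2 (a(j) = (½)*(-13) = -13/2)
m(c) = -6 + c (m(c) = -1*6 + c = -6 + c)
(a(g(1)) - 486)*m(K(6)) = (-13/2 - 486)*(-6 + (-7 + 6 + 6²)) = -985*(-6 + (-7 + 6 + 36))/2 = -985*(-6 + 35)/2 = -985/2*29 = -28565/2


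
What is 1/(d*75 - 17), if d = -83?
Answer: -1/6242 ≈ -0.00016021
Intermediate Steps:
1/(d*75 - 17) = 1/(-83*75 - 17) = 1/(-6225 - 17) = 1/(-6242) = -1/6242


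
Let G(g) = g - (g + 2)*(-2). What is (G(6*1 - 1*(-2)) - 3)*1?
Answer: 25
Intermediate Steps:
G(g) = 4 + 3*g (G(g) = g - (2 + g)*(-2) = g - (-4 - 2*g) = g + (4 + 2*g) = 4 + 3*g)
(G(6*1 - 1*(-2)) - 3)*1 = ((4 + 3*(6*1 - 1*(-2))) - 3)*1 = ((4 + 3*(6 + 2)) - 3)*1 = ((4 + 3*8) - 3)*1 = ((4 + 24) - 3)*1 = (28 - 3)*1 = 25*1 = 25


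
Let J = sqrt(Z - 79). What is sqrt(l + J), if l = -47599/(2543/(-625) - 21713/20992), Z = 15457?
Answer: sqrt(41812248996825280000 + 4482741836664961*sqrt(15378))/66953281 ≈ 97.218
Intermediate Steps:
J = sqrt(15378) (J = sqrt(15457 - 79) = sqrt(15378) ≈ 124.01)
l = 624498880000/66953281 (l = -47599/(2543*(-1/625) - 21713*1/20992) = -47599/(-2543/625 - 21713/20992) = -47599/(-66953281/13120000) = -47599*(-13120000/66953281) = 624498880000/66953281 ≈ 9327.4)
sqrt(l + J) = sqrt(624498880000/66953281 + sqrt(15378))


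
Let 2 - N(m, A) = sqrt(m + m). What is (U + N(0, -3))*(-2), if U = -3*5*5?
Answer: 146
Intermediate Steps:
N(m, A) = 2 - sqrt(2)*sqrt(m) (N(m, A) = 2 - sqrt(m + m) = 2 - sqrt(2*m) = 2 - sqrt(2)*sqrt(m))
U = -75 (U = -15*5 = -1*75 = -75)
(U + N(0, -3))*(-2) = (-75 + (2 - sqrt(2)*sqrt(0)))*(-2) = (-75 + (2 - 1*sqrt(2)*0))*(-2) = (-75 + (2 + 0))*(-2) = (-75 + 2)*(-2) = -73*(-2) = 146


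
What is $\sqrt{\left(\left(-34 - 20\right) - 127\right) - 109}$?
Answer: $i \sqrt{290} \approx 17.029 i$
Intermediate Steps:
$\sqrt{\left(\left(-34 - 20\right) - 127\right) - 109} = \sqrt{\left(-54 - 127\right) - 109} = \sqrt{-181 - 109} = \sqrt{-290} = i \sqrt{290}$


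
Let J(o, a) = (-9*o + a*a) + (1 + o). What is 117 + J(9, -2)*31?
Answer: -1960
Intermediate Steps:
J(o, a) = 1 + a² - 8*o (J(o, a) = (-9*o + a²) + (1 + o) = (a² - 9*o) + (1 + o) = 1 + a² - 8*o)
117 + J(9, -2)*31 = 117 + (1 + (-2)² - 8*9)*31 = 117 + (1 + 4 - 72)*31 = 117 - 67*31 = 117 - 2077 = -1960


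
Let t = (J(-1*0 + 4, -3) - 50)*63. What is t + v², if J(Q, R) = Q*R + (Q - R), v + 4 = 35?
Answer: -2504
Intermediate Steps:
v = 31 (v = -4 + 35 = 31)
J(Q, R) = Q - R + Q*R
t = -3465 (t = (((-1*0 + 4) - 1*(-3) + (-1*0 + 4)*(-3)) - 50)*63 = (((0 + 4) + 3 + (0 + 4)*(-3)) - 50)*63 = ((4 + 3 + 4*(-3)) - 50)*63 = ((4 + 3 - 12) - 50)*63 = (-5 - 50)*63 = -55*63 = -3465)
t + v² = -3465 + 31² = -3465 + 961 = -2504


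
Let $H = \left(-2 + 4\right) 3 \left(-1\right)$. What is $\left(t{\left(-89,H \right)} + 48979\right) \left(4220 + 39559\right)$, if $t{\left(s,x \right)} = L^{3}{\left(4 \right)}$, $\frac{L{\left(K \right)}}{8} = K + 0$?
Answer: $3578801913$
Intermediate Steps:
$L{\left(K \right)} = 8 K$ ($L{\left(K \right)} = 8 \left(K + 0\right) = 8 K$)
$H = -6$ ($H = 2 \left(-3\right) = -6$)
$t{\left(s,x \right)} = 32768$ ($t{\left(s,x \right)} = \left(8 \cdot 4\right)^{3} = 32^{3} = 32768$)
$\left(t{\left(-89,H \right)} + 48979\right) \left(4220 + 39559\right) = \left(32768 + 48979\right) \left(4220 + 39559\right) = 81747 \cdot 43779 = 3578801913$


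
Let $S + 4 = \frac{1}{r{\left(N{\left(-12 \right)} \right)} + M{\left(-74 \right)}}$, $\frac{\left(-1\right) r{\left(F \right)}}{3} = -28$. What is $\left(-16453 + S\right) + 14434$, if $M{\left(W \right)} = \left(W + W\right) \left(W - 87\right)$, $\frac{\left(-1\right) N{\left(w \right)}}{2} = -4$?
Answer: $- \frac{48373975}{23912} \approx -2023.0$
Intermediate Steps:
$N{\left(w \right)} = 8$ ($N{\left(w \right)} = \left(-2\right) \left(-4\right) = 8$)
$M{\left(W \right)} = 2 W \left(-87 + W\right)$
$r{\left(F \right)} = 84$ ($r{\left(F \right)} = \left(-3\right) \left(-28\right) = 84$)
$S = - \frac{95647}{23912}$ ($S = -4 + \frac{1}{84 + 2 \left(-74\right) \left(-87 - 74\right)} = -4 + \frac{1}{84 + 2 \left(-74\right) \left(-161\right)} = -4 + \frac{1}{84 + 23828} = -4 + \frac{1}{23912} = - \frac{95647}{23912} \approx -4.0$)
$\left(-16453 + S\right) + 14434 = \left(-16453 - \frac{95647}{23912}\right) + 14434 = - \frac{393519783}{23912} + 14434 = - \frac{48373975}{23912}$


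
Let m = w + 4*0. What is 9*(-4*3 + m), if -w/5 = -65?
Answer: 2817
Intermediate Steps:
w = 325 (w = -5*(-65) = 325)
m = 325 (m = 325 + 4*0 = 325 + 0 = 325)
9*(-4*3 + m) = 9*(-4*3 + 325) = 9*(-12 + 325) = 9*313 = 2817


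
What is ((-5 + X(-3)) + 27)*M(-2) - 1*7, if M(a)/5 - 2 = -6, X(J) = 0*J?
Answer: -447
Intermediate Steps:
X(J) = 0
M(a) = -20 (M(a) = 10 + 5*(-6) = 10 - 30 = -20)
((-5 + X(-3)) + 27)*M(-2) - 1*7 = ((-5 + 0) + 27)*(-20) - 1*7 = (-5 + 27)*(-20) - 7 = 22*(-20) - 7 = -440 - 7 = -447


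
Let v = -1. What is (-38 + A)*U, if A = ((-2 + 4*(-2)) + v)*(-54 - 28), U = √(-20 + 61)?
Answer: 864*√41 ≈ 5532.3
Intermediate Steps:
U = √41 ≈ 6.4031
A = 902 (A = ((-2 + 4*(-2)) - 1)*(-54 - 28) = ((-2 - 8) - 1)*(-82) = (-10 - 1)*(-82) = -11*(-82) = 902)
(-38 + A)*U = (-38 + 902)*√41 = 864*√41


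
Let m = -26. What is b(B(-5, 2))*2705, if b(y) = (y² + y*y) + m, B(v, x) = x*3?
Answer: 124430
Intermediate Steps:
B(v, x) = 3*x
b(y) = -26 + 2*y² (b(y) = (y² + y*y) - 26 = (y² + y²) - 26 = 2*y² - 26 = -26 + 2*y²)
b(B(-5, 2))*2705 = (-26 + 2*(3*2)²)*2705 = (-26 + 2*6²)*2705 = (-26 + 2*36)*2705 = (-26 + 72)*2705 = 46*2705 = 124430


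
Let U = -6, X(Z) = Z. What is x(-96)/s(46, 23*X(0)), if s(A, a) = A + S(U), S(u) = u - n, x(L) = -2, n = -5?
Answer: -2/45 ≈ -0.044444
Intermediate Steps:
S(u) = 5 + u (S(u) = u - 1*(-5) = u + 5 = 5 + u)
s(A, a) = -1 + A (s(A, a) = A + (5 - 6) = A - 1 = -1 + A)
x(-96)/s(46, 23*X(0)) = -2/(-1 + 46) = -2/45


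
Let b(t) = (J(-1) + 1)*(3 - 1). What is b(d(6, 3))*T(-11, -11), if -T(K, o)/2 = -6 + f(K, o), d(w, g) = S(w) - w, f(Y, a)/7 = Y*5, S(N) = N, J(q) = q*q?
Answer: 3128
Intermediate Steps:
J(q) = q**2
f(Y, a) = 35*Y (f(Y, a) = 7*(Y*5) = 7*(5*Y) = 35*Y)
d(w, g) = 0 (d(w, g) = w - w = 0)
b(t) = 4 (b(t) = ((-1)**2 + 1)*(3 - 1) = (1 + 1)*2 = 2*2 = 4)
T(K, o) = 12 - 70*K (T(K, o) = -2*(-6 + 35*K) = 12 - 70*K)
b(d(6, 3))*T(-11, -11) = 4*(12 - 70*(-11)) = 4*(12 + 770) = 4*782 = 3128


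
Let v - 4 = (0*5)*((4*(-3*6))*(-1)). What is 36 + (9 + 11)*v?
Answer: 116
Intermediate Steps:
v = 4 (v = 4 + (0*5)*((4*(-3*6))*(-1)) = 4 + 0*((4*(-18))*(-1)) = 4 + 0*(-72*(-1)) = 4 + 0*72 = 4 + 0 = 4)
36 + (9 + 11)*v = 36 + (9 + 11)*4 = 36 + 20*4 = 36 + 80 = 116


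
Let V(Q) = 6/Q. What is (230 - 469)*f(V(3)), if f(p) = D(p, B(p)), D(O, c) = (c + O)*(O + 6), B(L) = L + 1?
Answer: -9560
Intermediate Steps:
B(L) = 1 + L
D(O, c) = (6 + O)*(O + c) (D(O, c) = (O + c)*(6 + O) = (6 + O)*(O + c))
f(p) = 6 + p**2 + 12*p + p*(1 + p) (f(p) = p**2 + 6*p + 6*(1 + p) + p*(1 + p) = p**2 + 6*p + (6 + 6*p) + p*(1 + p) = 6 + p**2 + 12*p + p*(1 + p))
(230 - 469)*f(V(3)) = (230 - 469)*(6 + 2*(6/3)**2 + 13*(6/3)) = -239*(6 + 2*(6*(1/3))**2 + 13*(6*(1/3))) = -239*(6 + 2*2**2 + 13*2) = -239*(6 + 2*4 + 26) = -239*(6 + 8 + 26) = -239*40 = -9560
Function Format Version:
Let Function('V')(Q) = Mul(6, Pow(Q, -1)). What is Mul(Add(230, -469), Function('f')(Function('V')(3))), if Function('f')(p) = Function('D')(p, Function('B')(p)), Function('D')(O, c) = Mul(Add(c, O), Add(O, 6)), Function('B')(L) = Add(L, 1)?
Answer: -9560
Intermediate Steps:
Function('B')(L) = Add(1, L)
Function('D')(O, c) = Mul(Add(6, O), Add(O, c)) (Function('D')(O, c) = Mul(Add(O, c), Add(6, O)) = Mul(Add(6, O), Add(O, c)))
Function('f')(p) = Add(6, Pow(p, 2), Mul(12, p), Mul(p, Add(1, p))) (Function('f')(p) = Add(Pow(p, 2), Mul(6, p), Mul(6, Add(1, p)), Mul(p, Add(1, p))) = Add(Pow(p, 2), Mul(6, p), Add(6, Mul(6, p)), Mul(p, Add(1, p))) = Add(6, Pow(p, 2), Mul(12, p), Mul(p, Add(1, p))))
Mul(Add(230, -469), Function('f')(Function('V')(3))) = Mul(Add(230, -469), Add(6, Mul(2, Pow(Mul(6, Pow(3, -1)), 2)), Mul(13, Mul(6, Pow(3, -1))))) = Mul(-239, Add(6, Mul(2, Pow(Mul(6, Rational(1, 3)), 2)), Mul(13, Mul(6, Rational(1, 3))))) = Mul(-239, Add(6, Mul(2, Pow(2, 2)), Mul(13, 2))) = Mul(-239, Add(6, Mul(2, 4), 26)) = Mul(-239, Add(6, 8, 26)) = Mul(-239, 40) = -9560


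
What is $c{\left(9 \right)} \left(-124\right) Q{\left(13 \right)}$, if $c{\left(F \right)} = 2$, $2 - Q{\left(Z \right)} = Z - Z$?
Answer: $-496$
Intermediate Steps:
$Q{\left(Z \right)} = 2$ ($Q{\left(Z \right)} = 2 - \left(Z - Z\right) = 2 - 0 = 2 + 0 = 2$)
$c{\left(9 \right)} \left(-124\right) Q{\left(13 \right)} = 2 \left(-124\right) 2 = \left(-248\right) 2 = -496$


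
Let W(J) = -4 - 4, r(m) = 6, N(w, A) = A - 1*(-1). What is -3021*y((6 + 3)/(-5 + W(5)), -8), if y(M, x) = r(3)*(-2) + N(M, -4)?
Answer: 45315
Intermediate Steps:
N(w, A) = 1 + A (N(w, A) = A + 1 = 1 + A)
W(J) = -8
y(M, x) = -15 (y(M, x) = 6*(-2) + (1 - 4) = -12 - 3 = -15)
-3021*y((6 + 3)/(-5 + W(5)), -8) = -3021*(-15) = 45315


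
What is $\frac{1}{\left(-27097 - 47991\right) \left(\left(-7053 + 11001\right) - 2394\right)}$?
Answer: $- \frac{1}{116686752} \approx -8.57 \cdot 10^{-9}$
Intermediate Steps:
$\frac{1}{\left(-27097 - 47991\right) \left(\left(-7053 + 11001\right) - 2394\right)} = \frac{1}{\left(-75088\right) \left(3948 - 2394\right)} = - \frac{1}{75088 \cdot 1554} = \left(- \frac{1}{75088}\right) \frac{1}{1554} = - \frac{1}{116686752}$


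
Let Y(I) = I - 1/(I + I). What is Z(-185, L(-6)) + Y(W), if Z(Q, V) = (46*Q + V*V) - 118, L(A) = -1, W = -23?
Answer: -397899/46 ≈ -8650.0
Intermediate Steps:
Z(Q, V) = -118 + V² + 46*Q (Z(Q, V) = (46*Q + V²) - 118 = (V² + 46*Q) - 118 = -118 + V² + 46*Q)
Y(I) = I - 1/(2*I)
Z(-185, L(-6)) + Y(W) = (-118 + (-1)² + 46*(-185)) + (-23 - ½/(-23)) = (-118 + 1 - 8510) + (-23 - ½*(-1/23)) = -8627 + (-23 + 1/46) = -8627 - 1057/46 = -397899/46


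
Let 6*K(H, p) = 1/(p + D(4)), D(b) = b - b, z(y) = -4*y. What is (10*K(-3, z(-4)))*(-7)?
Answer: -35/48 ≈ -0.72917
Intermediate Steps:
D(b) = 0
K(H, p) = 1/(6*p) (K(H, p) = 1/(6*(p + 0)) = 1/(6*p))
(10*K(-3, z(-4)))*(-7) = (10*(1/(6*((-4*(-4))))))*(-7) = (10*((1/6)/16))*(-7) = (10*((1/6)*(1/16)))*(-7) = (10*(1/96))*(-7) = (5/48)*(-7) = -35/48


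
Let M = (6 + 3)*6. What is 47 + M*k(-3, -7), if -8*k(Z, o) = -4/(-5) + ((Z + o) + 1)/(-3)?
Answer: 427/20 ≈ 21.350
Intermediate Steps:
M = 54 (M = 9*6 = 54)
k(Z, o) = -7/120 + Z/24 + o/24 (k(Z, o) = -(-4/(-5) + ((Z + o) + 1)/(-3))/8 = -(-4*(-1/5) + (1 + Z + o)*(-1/3))/8 = -(4/5 + (-1/3 - Z/3 - o/3))/8 = -(7/15 - Z/3 - o/3)/8 = -7/120 + Z/24 + o/24)
47 + M*k(-3, -7) = 47 + 54*(-7/120 + (1/24)*(-3) + (1/24)*(-7)) = 47 + 54*(-7/120 - 1/8 - 7/24) = 47 + 54*(-19/40) = 47 - 513/20 = 427/20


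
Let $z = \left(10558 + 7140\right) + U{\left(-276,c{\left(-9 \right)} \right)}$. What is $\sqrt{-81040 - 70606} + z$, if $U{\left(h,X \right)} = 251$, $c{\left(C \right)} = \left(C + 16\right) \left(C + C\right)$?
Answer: $17949 + i \sqrt{151646} \approx 17949.0 + 389.42 i$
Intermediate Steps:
$c{\left(C \right)} = 2 C \left(16 + C\right)$ ($c{\left(C \right)} = \left(16 + C\right) 2 C = 2 C \left(16 + C\right)$)
$z = 17949$ ($z = \left(10558 + 7140\right) + 251 = 17698 + 251 = 17949$)
$\sqrt{-81040 - 70606} + z = \sqrt{-81040 - 70606} + 17949 = \sqrt{-151646} + 17949 = i \sqrt{151646} + 17949 = 17949 + i \sqrt{151646}$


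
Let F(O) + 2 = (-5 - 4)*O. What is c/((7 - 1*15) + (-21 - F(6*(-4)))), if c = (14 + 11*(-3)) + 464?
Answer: -445/243 ≈ -1.8313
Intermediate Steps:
c = 445 (c = (14 - 33) + 464 = -19 + 464 = 445)
F(O) = -2 - 9*O (F(O) = -2 + (-5 - 4)*O = -2 - 9*O)
c/((7 - 1*15) + (-21 - F(6*(-4)))) = 445/((7 - 1*15) + (-21 - (-2 - 54*(-4)))) = 445/((7 - 15) + (-21 - (-2 - 9*(-24)))) = 445/(-8 + (-21 - (-2 + 216))) = 445/(-8 + (-21 - 1*214)) = 445/(-8 + (-21 - 214)) = 445/(-8 - 235) = 445/(-243) = 445*(-1/243) = -445/243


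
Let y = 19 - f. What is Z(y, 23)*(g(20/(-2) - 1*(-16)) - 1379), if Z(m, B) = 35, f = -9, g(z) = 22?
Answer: -47495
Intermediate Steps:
y = 28 (y = 19 - 1*(-9) = 19 + 9 = 28)
Z(y, 23)*(g(20/(-2) - 1*(-16)) - 1379) = 35*(22 - 1379) = 35*(-1357) = -47495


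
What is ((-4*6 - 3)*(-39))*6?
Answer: 6318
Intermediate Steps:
((-4*6 - 3)*(-39))*6 = ((-24 - 3)*(-39))*6 = -27*(-39)*6 = 1053*6 = 6318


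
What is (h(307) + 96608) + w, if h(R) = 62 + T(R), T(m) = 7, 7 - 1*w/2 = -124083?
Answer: 344857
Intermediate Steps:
w = 248180 (w = 14 - 2*(-124083) = 14 + 248166 = 248180)
h(R) = 69 (h(R) = 62 + 7 = 69)
(h(307) + 96608) + w = (69 + 96608) + 248180 = 96677 + 248180 = 344857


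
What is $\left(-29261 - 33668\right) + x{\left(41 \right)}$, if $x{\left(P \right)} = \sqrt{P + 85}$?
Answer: $-62929 + 3 \sqrt{14} \approx -62918.0$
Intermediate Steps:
$x{\left(P \right)} = \sqrt{85 + P}$
$\left(-29261 - 33668\right) + x{\left(41 \right)} = \left(-29261 - 33668\right) + \sqrt{85 + 41} = -62929 + \sqrt{126} = -62929 + 3 \sqrt{14}$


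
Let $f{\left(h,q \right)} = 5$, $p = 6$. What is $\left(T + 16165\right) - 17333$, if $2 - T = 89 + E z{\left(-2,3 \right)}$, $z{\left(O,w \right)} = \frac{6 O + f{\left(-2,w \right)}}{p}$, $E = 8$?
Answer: $- \frac{3737}{3} \approx -1245.7$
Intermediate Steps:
$z{\left(O,w \right)} = \frac{5}{6} + O$ ($z{\left(O,w \right)} = \frac{6 O + 5}{6} = \left(5 + 6 O\right) \frac{1}{6} = \frac{5}{6} + O$)
$T = - \frac{233}{3}$ ($T = 2 - \left(89 + 8 \left(\frac{5}{6} - 2\right)\right) = 2 - \left(89 + 8 \left(- \frac{7}{6}\right)\right) = 2 - \left(89 - \frac{28}{3}\right) = 2 - \frac{239}{3} = - \frac{233}{3} \approx -77.667$)
$\left(T + 16165\right) - 17333 = \left(- \frac{233}{3} + 16165\right) - 17333 = \frac{48262}{3} - 17333 = - \frac{3737}{3}$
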